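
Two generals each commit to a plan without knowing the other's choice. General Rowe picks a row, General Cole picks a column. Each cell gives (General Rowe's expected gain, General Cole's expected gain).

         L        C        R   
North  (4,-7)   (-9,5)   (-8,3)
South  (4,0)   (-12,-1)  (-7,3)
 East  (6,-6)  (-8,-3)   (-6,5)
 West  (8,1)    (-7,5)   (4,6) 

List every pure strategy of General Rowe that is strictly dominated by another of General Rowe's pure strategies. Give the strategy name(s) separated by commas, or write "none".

North, South, East

North is strictly dominated by East (L: 6>4, C: -8>-9, R: -6>-8).
South is strictly dominated by East (L: 6>4, C: -8>-12, R: -6>-7).
West strictly dominates East — L: 8>6, C: -7>-8, R: 4>-6.
West is not dominated — it holds its own against North at L (8>4); South at L (8>4); East at L (8>6).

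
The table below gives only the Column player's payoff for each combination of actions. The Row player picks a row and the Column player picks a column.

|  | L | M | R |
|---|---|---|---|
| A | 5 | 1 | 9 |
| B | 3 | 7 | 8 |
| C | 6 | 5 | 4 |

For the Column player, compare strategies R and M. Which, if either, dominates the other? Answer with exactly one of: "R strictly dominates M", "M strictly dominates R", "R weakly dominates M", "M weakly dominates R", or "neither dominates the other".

neither dominates the other

R's payoffs vs M's, by the Row player's action — A: 9>1, B: 8>7, C: 4<5.
R does better at A, B but worse at C; neither strategy dominates the other.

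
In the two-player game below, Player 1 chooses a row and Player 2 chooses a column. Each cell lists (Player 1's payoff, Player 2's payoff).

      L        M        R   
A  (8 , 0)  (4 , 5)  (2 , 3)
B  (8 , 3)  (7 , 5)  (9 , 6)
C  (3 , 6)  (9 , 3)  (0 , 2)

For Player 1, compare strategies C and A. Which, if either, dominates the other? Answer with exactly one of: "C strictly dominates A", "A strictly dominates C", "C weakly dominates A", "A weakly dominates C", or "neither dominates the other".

neither dominates the other

C's payoffs vs A's, by Player 2's action — L: 3<8, M: 9>4, R: 0<2.
C does better at M but worse at L, R; neither strategy dominates the other.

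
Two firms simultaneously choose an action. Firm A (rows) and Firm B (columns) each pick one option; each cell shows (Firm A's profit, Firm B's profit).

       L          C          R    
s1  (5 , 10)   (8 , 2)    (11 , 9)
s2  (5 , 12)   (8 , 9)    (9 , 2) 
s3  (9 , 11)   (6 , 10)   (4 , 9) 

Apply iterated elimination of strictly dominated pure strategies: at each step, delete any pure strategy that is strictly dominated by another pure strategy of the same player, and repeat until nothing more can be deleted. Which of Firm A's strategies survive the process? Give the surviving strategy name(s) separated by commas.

s3

For Firm B, L strictly dominates C on the remaining rows (s1: 10>2, s2: 12>9, s3: 11>10); eliminate C.
Column R is eliminated: L beats it against every remaining row (s1: 10>9, s2: 12>2, s3: 11>9).
Row s1 is eliminated: s3 beats it against every remaining column (L: 9>5).
For Firm A, s3 strictly dominates s2 on the remaining columns (L: 9>5); eliminate s2.
Among the remaining strategies, none is strictly dominated by another pure strategy of the same player, so the elimination stops.
Surviving strategies — Firm A: {s3}; Firm B: {L}.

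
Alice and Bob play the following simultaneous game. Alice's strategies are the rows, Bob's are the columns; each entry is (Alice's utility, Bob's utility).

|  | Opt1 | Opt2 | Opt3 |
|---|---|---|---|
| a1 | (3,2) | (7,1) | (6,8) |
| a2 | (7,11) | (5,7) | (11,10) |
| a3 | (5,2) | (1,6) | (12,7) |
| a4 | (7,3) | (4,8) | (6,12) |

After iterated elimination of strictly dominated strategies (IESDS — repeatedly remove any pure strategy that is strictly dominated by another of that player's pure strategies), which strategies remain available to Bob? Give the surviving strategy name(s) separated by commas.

For Bob, Opt3 strictly dominates Opt2 on the remaining rows (a1: 8>1, a2: 10>7, a3: 7>6, a4: 12>8); eliminate Opt2.
Alice's strategy a1 is strictly dominated by a2 (Opt1: 7>3, Opt3: 11>6) and is removed.
Among the remaining strategies, none is strictly dominated by another pure strategy of the same player, so the elimination stops.
Surviving strategies — Alice: {a2, a3, a4}; Bob: {Opt1, Opt3}.

Opt1, Opt3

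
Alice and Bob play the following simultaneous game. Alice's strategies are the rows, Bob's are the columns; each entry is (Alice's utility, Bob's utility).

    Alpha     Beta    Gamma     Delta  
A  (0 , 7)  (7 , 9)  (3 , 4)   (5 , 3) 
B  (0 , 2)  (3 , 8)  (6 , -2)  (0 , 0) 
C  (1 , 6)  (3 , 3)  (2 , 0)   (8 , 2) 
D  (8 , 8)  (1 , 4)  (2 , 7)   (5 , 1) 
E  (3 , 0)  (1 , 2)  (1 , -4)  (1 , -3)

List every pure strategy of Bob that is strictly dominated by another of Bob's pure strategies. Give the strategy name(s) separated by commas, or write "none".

Nothing dominates Alpha: Beta at C (6>3); Gamma at A (7>4); Delta at A (7>3).
Beta: no other strategy beats it everywhere (Alpha at A (9>7); Gamma at A (9>4); Delta at A (9>3)).
Gamma: dominated, since Alpha does at least as well everywhere (A: 7>4, B: 2>-2, C: 6>0, D: 8>7, E: 0>-4).
Alpha strictly dominates Delta — A: 7>3, B: 2>0, C: 6>2, D: 8>1, E: 0>-3.

Gamma, Delta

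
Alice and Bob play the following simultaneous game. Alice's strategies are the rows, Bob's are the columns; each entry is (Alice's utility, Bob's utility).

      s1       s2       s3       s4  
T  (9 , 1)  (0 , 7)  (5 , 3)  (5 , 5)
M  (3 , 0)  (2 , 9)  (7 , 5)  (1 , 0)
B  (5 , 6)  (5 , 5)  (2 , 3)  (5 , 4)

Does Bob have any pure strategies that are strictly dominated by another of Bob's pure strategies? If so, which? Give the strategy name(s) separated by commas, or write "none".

s3, s4

s1: no other strategy beats it everywhere (s2 at B (6>5); s3 at B (6>3); s4 at M (0=0)).
Nothing dominates s2: s1 at T (7>1); s3 at T (7>3); s4 at T (7>5).
s3: dominated, since s2 does at least as well everywhere (T: 7>3, M: 9>5, B: 5>3).
s4: dominated, since s2 does at least as well everywhere (T: 7>5, M: 9>0, B: 5>4).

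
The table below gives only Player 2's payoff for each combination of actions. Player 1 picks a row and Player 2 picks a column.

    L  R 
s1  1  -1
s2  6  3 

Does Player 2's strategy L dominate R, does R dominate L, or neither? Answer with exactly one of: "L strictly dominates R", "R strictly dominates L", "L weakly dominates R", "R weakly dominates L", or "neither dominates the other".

L's payoffs vs R's, by Player 1's action — s1: 1>-1, s2: 6>3.
Every comparison favours L, so L strictly dominates R.

L strictly dominates R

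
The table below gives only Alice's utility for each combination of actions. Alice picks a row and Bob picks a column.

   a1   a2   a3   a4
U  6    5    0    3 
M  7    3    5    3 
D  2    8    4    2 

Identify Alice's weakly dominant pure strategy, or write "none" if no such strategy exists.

U fails to dominate M at a1 (6<7).
M fails to dominate U at a2 (3<5).
D fails to dominate U at a1 (2<6).
No single strategy dominates all the others.

none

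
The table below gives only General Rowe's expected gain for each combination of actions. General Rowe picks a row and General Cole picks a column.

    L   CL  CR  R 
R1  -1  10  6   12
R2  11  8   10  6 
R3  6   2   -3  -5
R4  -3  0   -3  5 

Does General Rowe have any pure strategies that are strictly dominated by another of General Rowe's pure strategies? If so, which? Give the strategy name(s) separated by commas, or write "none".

R3, R4

Nothing dominates R1: R2 at CL (10>8); R3 at CL (10>2); R4 at L (-1>-3).
Nothing dominates R2: R1 at L (11>-1); R3 at L (11>6); R4 at L (11>-3).
R3 is strictly dominated by R2 (L: 11>6, CL: 8>2, CR: 10>-3, R: 6>-5).
R4 is strictly dominated by R1 (L: -1>-3, CL: 10>0, CR: 6>-3, R: 12>5).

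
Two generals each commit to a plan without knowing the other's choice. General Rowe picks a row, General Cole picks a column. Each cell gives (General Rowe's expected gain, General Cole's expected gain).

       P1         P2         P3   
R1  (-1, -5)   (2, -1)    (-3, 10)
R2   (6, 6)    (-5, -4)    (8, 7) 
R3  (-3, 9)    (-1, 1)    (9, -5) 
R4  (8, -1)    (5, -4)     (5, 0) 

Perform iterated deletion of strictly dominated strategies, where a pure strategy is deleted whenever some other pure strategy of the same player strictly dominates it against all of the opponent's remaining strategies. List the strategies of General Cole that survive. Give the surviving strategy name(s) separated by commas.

P1, P3

For General Rowe, R4 strictly dominates R1 on the remaining columns (P1: 8>-1, P2: 5>2, P3: 5>-3); eliminate R1.
General Cole's strategy P2 is strictly dominated by P1 (R2: 6>-4, R3: 9>1, R4: -1>-4) and is removed.
Among the remaining strategies, none is strictly dominated by another pure strategy of the same player, so the elimination stops.
Surviving strategies — General Rowe: {R2, R3, R4}; General Cole: {P1, P3}.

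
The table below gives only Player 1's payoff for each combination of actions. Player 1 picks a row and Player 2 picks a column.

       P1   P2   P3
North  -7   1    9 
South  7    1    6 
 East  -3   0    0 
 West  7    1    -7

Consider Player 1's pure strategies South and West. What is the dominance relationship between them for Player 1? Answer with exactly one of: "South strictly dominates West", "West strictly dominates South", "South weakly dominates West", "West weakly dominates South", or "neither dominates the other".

South weakly dominates West

Compare South to West across every action of Player 2: P1: 7=7, P2: 1=1, P3: 6>-7.
South is at least as good everywhere and strictly better somewhere (tied only at P1, P2), so South weakly but not strictly dominates West.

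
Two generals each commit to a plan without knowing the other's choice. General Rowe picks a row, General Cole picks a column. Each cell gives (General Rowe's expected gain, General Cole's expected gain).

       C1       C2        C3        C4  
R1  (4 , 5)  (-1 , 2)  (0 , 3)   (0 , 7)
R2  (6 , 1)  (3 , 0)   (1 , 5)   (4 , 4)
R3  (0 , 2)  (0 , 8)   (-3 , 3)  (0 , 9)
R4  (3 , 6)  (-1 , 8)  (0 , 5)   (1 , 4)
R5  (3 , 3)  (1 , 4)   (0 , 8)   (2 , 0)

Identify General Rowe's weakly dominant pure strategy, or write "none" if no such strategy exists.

R2

R2 vs R1: C1: 6>4, C2: 3>-1, C3: 1>0, C4: 4>0.
R2 vs R3: C1: 6>0, C2: 3>0, C3: 1>-3, C4: 4>0.
R2 vs R4: C1: 6>3, C2: 3>-1, C3: 1>0, C4: 4>1.
R2 vs R5: C1: 6>3, C2: 3>1, C3: 1>0, C4: 4>2.
R2 is at least as good as every other strategy against every opponent action, so it is weakly dominant.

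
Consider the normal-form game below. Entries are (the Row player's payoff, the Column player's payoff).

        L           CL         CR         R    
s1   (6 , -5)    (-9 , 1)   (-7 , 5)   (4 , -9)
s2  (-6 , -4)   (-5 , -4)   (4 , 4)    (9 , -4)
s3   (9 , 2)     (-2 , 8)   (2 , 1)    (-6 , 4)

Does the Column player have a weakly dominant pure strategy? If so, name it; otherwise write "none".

L fails to dominate CL at s1 (-5<1).
CL fails to dominate CR at s1 (1<5).
CR fails to dominate L at s3 (1<2).
R fails to dominate L at s1 (-9<-5).
No single strategy dominates all the others.

none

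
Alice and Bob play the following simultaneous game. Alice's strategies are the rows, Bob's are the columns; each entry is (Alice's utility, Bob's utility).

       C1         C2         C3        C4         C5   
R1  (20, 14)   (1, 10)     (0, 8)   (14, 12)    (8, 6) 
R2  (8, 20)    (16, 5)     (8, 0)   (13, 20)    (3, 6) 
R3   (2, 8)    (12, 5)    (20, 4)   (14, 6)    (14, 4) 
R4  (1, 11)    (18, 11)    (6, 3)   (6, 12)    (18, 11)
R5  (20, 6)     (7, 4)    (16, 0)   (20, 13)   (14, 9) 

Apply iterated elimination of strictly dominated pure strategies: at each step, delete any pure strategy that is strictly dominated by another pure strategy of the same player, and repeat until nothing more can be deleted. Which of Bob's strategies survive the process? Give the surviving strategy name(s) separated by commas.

C1, C4

Bob's strategy C2 is strictly dominated by C4 (R1: 12>10, R2: 20>5, R3: 6>5, R4: 12>11, R5: 13>4) and is removed.
Row R2 is eliminated: R5 beats it against every remaining column (C1: 20>8, C3: 16>8, C4: 20>13, C5: 14>3).
Column C3 is eliminated: C1 beats it against every remaining row (R1: 14>8, R3: 8>4, R4: 11>3, R5: 6>0).
For Bob, C4 strictly dominates C5 on the remaining rows (R1: 12>6, R3: 6>4, R4: 12>11, R5: 13>9); eliminate C5.
Row R3 is eliminated: R5 beats it against every remaining column (C1: 20>2, C4: 20>14).
Row R4 is eliminated: R1 beats it against every remaining column (C1: 20>1, C4: 14>6).
Among the remaining strategies, none is strictly dominated by another pure strategy of the same player, so the elimination stops.
Surviving strategies — Alice: {R1, R5}; Bob: {C1, C4}.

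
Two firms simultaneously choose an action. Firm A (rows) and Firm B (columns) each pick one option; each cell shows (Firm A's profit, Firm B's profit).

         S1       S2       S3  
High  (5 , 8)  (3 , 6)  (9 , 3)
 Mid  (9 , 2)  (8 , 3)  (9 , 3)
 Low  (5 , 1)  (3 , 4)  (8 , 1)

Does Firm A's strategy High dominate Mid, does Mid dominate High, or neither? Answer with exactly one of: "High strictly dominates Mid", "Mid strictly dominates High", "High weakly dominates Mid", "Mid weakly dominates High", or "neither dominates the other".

Compare High to Mid across each opponent action: S1: 5<9, S2: 3<8, S3: 9=9.
Mid is at least as good everywhere and strictly better somewhere (tied at S3), so Mid weakly dominates High.

Mid weakly dominates High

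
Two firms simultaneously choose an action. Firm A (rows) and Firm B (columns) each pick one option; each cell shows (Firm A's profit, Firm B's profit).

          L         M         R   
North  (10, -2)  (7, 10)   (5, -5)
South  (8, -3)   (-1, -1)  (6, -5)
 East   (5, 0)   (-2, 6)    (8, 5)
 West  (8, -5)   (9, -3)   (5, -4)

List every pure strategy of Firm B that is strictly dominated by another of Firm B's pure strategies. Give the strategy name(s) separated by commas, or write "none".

M strictly dominates L — North: 10>-2, South: -1>-3, East: 6>0, West: -3>-5.
M: no other strategy beats it everywhere (L at North (10>-2); R at North (10>-5)).
R: dominated, since M does at least as well everywhere (North: 10>-5, South: -1>-5, East: 6>5, West: -3>-4).

L, R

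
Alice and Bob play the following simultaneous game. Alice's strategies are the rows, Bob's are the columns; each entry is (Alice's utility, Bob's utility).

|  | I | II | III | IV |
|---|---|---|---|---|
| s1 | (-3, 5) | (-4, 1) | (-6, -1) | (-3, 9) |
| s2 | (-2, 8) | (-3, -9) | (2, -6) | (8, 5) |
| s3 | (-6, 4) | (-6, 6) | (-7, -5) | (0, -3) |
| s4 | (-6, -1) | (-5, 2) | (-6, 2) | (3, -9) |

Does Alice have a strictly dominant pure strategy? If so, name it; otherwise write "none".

s2

s2 vs s1: I: -2>-3, II: -3>-4, III: 2>-6, IV: 8>-3.
s2 vs s3: I: -2>-6, II: -3>-6, III: 2>-7, IV: 8>0.
s2 vs s4: I: -2>-6, II: -3>-5, III: 2>-6, IV: 8>3.
s2 strictly beats every other strategy against every opponent action, so it is strictly dominant.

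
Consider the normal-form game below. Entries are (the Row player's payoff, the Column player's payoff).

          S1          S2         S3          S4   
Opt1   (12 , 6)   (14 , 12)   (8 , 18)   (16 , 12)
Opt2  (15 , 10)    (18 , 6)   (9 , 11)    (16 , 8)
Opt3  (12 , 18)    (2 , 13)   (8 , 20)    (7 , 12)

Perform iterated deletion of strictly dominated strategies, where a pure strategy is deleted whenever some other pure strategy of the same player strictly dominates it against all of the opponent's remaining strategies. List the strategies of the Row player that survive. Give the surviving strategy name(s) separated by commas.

Row Opt3 is eliminated: Opt2 beats it against every remaining column (S1: 15>12, S2: 18>2, S3: 9>8, S4: 16>7).
The Column player's strategy S1 is strictly dominated by S3 (Opt1: 18>6, Opt2: 11>10) and is removed.
Column S2 is eliminated: S3 beats it against every remaining row (Opt1: 18>12, Opt2: 11>6).
For the Column player, S3 strictly dominates S4 on the remaining rows (Opt1: 18>12, Opt2: 11>8); eliminate S4.
Row Opt1 is eliminated: Opt2 beats it against every remaining column (S3: 9>8).
Among the remaining strategies, none is strictly dominated by another pure strategy of the same player, so the elimination stops.
Surviving strategies — the Row player: {Opt2}; the Column player: {S3}.

Opt2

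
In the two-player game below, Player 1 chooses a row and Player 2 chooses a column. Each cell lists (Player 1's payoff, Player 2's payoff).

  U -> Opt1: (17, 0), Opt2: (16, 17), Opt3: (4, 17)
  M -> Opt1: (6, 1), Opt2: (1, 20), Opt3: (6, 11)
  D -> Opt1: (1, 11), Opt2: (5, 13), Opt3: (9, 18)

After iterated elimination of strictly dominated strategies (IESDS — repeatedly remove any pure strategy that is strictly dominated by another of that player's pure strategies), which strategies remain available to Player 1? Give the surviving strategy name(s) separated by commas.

U, D

Player 2's strategy Opt1 is strictly dominated by Opt2 (U: 17>0, M: 20>1, D: 13>11) and is removed.
Row M is eliminated: D beats it against every remaining column (Opt2: 5>1, Opt3: 9>6).
Among the remaining strategies, none is strictly dominated by another pure strategy of the same player, so the elimination stops.
Surviving strategies — Player 1: {U, D}; Player 2: {Opt2, Opt3}.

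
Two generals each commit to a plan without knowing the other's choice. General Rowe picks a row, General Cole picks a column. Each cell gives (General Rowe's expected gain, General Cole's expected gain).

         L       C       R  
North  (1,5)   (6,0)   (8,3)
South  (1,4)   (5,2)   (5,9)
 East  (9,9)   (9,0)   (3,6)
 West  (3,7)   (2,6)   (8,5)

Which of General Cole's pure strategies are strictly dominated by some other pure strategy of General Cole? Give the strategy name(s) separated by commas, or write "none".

C

Nothing dominates L: C at North (5>0); R at North (5>3).
C: dominated, since L does at least as well everywhere (North: 5>0, South: 4>2, East: 9>0, West: 7>6).
R: no other strategy beats it everywhere (L at South (9>4); C at North (3>0)).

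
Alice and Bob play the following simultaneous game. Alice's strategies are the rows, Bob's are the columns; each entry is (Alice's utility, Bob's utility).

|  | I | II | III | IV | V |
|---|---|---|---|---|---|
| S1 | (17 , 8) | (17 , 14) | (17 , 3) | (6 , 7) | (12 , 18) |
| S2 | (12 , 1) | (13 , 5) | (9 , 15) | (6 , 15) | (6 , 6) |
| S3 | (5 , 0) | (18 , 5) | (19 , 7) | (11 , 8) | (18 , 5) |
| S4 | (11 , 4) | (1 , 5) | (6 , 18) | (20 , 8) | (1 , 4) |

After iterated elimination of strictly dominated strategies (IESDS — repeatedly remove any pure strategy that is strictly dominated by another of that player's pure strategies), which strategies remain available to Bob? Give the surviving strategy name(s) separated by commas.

III, IV

Column I is eliminated: II beats it against every remaining row (S1: 14>8, S2: 5>1, S3: 5>0, S4: 5>4).
For Alice, S3 strictly dominates S1 on the remaining columns (II: 18>17, III: 19>17, IV: 11>6, V: 18>12); eliminate S1.
Alice's strategy S2 is strictly dominated by S3 (II: 18>13, III: 19>9, IV: 11>6, V: 18>6) and is removed.
For Bob, III strictly dominates II on the remaining rows (S3: 7>5, S4: 18>5); eliminate II.
Bob's strategy V is strictly dominated by III (S3: 7>5, S4: 18>4) and is removed.
Among the remaining strategies, none is strictly dominated by another pure strategy of the same player, so the elimination stops.
Surviving strategies — Alice: {S3, S4}; Bob: {III, IV}.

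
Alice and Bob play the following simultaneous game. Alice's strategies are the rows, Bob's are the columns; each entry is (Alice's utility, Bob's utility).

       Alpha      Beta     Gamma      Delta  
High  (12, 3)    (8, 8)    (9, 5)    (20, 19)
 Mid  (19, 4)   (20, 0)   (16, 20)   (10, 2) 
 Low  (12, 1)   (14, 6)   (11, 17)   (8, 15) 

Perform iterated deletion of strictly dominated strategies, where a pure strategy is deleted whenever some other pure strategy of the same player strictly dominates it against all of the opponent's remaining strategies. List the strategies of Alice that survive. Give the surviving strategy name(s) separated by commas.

High, Mid

For Alice, Mid strictly dominates Low on the remaining columns (Alpha: 19>12, Beta: 20>14, Gamma: 16>11, Delta: 10>8); eliminate Low.
For Bob, Gamma strictly dominates Alpha on the remaining rows (High: 5>3, Mid: 20>4); eliminate Alpha.
Bob's strategy Beta is strictly dominated by Delta (High: 19>8, Mid: 2>0) and is removed.
Among the remaining strategies, none is strictly dominated by another pure strategy of the same player, so the elimination stops.
Surviving strategies — Alice: {High, Mid}; Bob: {Gamma, Delta}.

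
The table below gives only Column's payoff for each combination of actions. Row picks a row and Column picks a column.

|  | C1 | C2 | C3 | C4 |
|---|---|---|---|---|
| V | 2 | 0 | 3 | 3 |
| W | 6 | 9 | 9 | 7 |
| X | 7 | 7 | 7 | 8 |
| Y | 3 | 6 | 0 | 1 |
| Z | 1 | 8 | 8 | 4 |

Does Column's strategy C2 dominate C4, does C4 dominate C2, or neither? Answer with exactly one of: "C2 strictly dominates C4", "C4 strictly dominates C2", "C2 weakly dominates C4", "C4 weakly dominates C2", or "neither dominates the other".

C2's payoffs vs C4's, by Row's action — V: 0<3, W: 9>7, X: 7<8, Y: 6>1, Z: 8>4.
C2 does better at W, Y, Z but worse at V, X; neither strategy dominates the other.

neither dominates the other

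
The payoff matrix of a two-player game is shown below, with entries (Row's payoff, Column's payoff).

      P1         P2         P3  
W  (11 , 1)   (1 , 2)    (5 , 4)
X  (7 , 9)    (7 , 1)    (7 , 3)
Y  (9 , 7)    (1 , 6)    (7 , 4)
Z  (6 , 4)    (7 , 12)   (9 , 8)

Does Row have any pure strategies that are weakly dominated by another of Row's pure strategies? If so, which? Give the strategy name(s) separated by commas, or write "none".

none

W: no other strategy beats it everywhere (X at P1 (11>7); Y at P1 (11>9); Z at P1 (11>6)).
X: no other strategy beats it everywhere (W at P2 (7>1); Y at P2 (7>1); Z at P1 (7>6)).
Y: no other strategy beats it everywhere (W at P3 (7>5); X at P1 (9>7); Z at P1 (9>6)).
Z: no other strategy beats it everywhere (W at P2 (7>1); X at P3 (9>7); Y at P2 (7>1)).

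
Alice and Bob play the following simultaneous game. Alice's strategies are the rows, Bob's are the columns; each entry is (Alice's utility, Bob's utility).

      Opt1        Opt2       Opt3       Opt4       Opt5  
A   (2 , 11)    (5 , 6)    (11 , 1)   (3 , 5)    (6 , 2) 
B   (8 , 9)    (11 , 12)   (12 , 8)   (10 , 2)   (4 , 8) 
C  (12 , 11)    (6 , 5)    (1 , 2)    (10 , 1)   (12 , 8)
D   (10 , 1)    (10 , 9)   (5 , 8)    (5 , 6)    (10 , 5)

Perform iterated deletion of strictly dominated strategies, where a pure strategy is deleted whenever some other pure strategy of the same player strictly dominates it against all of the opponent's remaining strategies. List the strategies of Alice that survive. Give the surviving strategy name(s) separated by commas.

Column Opt3 is eliminated: Opt2 beats it against every remaining row (A: 6>1, B: 12>8, C: 5>2, D: 9>8).
Row A is eliminated: C beats it against every remaining column (Opt1: 12>2, Opt2: 6>5, Opt4: 10>3, Opt5: 12>6).
Column Opt4 is eliminated: Opt2 beats it against every remaining row (B: 12>2, C: 5>1, D: 9>6).
Among the remaining strategies, none is strictly dominated by another pure strategy of the same player, so the elimination stops.
Surviving strategies — Alice: {B, C, D}; Bob: {Opt1, Opt2, Opt5}.

B, C, D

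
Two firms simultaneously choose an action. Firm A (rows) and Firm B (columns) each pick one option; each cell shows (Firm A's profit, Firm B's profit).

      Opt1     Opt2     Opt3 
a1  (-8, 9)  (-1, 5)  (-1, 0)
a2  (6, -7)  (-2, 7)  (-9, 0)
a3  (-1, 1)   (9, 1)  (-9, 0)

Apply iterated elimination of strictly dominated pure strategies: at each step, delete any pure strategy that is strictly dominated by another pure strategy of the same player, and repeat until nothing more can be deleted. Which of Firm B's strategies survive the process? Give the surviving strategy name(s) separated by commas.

Opt1, Opt2

Firm B's strategy Opt3 is strictly dominated by Opt2 (a1: 5>0, a2: 7>0, a3: 1>0) and is removed.
Firm A's strategy a1 is strictly dominated by a3 (Opt1: -1>-8, Opt2: 9>-1) and is removed.
Among the remaining strategies, none is strictly dominated by another pure strategy of the same player, so the elimination stops.
Surviving strategies — Firm A: {a2, a3}; Firm B: {Opt1, Opt2}.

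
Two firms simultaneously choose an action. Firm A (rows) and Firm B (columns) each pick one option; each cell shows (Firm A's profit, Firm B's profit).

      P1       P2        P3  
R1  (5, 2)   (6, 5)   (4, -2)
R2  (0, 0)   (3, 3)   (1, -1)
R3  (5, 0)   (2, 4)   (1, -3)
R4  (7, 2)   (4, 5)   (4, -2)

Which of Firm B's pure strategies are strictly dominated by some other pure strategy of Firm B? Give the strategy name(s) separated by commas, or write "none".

P2 strictly dominates P1 — R1: 5>2, R2: 3>0, R3: 4>0, R4: 5>2.
P2: no other strategy beats it everywhere (P1 at R1 (5>2); P3 at R1 (5>-2)).
P3 is strictly dominated by P1 (R1: 2>-2, R2: 0>-1, R3: 0>-3, R4: 2>-2).

P1, P3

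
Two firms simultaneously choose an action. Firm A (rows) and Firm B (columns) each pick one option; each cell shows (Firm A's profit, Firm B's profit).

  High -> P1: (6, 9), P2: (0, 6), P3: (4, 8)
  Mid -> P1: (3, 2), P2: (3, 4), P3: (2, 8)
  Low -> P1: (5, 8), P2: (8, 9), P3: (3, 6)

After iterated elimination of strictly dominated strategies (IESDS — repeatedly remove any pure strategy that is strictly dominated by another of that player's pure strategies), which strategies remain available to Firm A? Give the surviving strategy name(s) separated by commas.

Firm A's strategy Mid is strictly dominated by Low (P1: 5>3, P2: 8>3, P3: 3>2) and is removed.
For Firm B, P1 strictly dominates P3 on the remaining rows (High: 9>8, Low: 8>6); eliminate P3.
Among the remaining strategies, none is strictly dominated by another pure strategy of the same player, so the elimination stops.
Surviving strategies — Firm A: {High, Low}; Firm B: {P1, P2}.

High, Low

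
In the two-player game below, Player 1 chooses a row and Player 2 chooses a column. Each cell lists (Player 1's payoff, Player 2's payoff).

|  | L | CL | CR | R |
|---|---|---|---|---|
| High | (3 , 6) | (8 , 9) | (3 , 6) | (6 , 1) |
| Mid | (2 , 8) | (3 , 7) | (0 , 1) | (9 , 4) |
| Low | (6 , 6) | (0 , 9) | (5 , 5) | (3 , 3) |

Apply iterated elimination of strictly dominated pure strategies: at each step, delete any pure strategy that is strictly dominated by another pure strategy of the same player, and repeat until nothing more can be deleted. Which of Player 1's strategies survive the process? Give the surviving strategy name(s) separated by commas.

High

Player 2's strategy CR is strictly dominated by CL (High: 9>6, Mid: 7>1, Low: 9>5) and is removed.
Column R is eliminated: L beats it against every remaining row (High: 6>1, Mid: 8>4, Low: 6>3).
Row Mid is eliminated: High beats it against every remaining column (L: 3>2, CL: 8>3).
Column L is eliminated: CL beats it against every remaining row (High: 9>6, Low: 9>6).
Row Low is eliminated: High beats it against every remaining column (CL: 8>0).
Among the remaining strategies, none is strictly dominated by another pure strategy of the same player, so the elimination stops.
Surviving strategies — Player 1: {High}; Player 2: {CL}.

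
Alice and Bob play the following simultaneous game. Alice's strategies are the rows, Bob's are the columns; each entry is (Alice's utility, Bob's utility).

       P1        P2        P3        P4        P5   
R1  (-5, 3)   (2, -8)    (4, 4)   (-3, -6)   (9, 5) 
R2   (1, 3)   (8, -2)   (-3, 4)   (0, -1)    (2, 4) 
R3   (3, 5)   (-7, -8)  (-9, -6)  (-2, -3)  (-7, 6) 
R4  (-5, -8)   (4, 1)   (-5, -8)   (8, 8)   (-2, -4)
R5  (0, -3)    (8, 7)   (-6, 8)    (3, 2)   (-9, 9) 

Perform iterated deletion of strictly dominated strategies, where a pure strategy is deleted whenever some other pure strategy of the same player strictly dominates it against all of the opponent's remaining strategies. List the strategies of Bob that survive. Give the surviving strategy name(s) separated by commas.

P2, P3, P4, P5

Column P1 is eliminated: P5 beats it against every remaining row (R1: 5>3, R2: 4>3, R3: 6>5, R4: -4>-8, R5: 9>-3).
Row R3 is eliminated: R2 beats it against every remaining column (P2: 8>-7, P3: -3>-9, P4: 0>-2, P5: 2>-7).
Among the remaining strategies, none is strictly dominated by another pure strategy of the same player, so the elimination stops.
Surviving strategies — Alice: {R1, R2, R4, R5}; Bob: {P2, P3, P4, P5}.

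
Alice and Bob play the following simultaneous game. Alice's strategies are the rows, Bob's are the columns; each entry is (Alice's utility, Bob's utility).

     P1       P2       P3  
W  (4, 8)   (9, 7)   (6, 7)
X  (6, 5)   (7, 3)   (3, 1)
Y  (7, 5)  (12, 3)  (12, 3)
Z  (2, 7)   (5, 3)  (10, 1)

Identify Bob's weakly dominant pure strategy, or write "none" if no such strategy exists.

P1

P1 vs P2: W: 8>7, X: 5>3, Y: 5>3, Z: 7>3.
P1 vs P3: W: 8>7, X: 5>1, Y: 5>3, Z: 7>1.
P1 is at least as good as every other strategy against every opponent action, so it is weakly dominant.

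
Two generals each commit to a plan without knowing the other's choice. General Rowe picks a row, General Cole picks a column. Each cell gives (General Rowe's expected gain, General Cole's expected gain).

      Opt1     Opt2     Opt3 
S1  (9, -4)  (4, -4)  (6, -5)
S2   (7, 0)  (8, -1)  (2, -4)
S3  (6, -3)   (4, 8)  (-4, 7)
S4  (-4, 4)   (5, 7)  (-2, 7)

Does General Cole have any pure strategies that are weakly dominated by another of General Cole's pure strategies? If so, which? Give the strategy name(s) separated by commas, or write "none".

Opt3

Opt1: no other strategy beats it everywhere (Opt2 at S2 (0>-1); Opt3 at S1 (-4>-5)).
Nothing dominates Opt2: Opt1 at S3 (8>-3); Opt3 at S1 (-4>-5).
Opt3 is weakly dominated by Opt2 (S1: -4>-5, S2: -1>-4, S3: 8>7, S4: 7=7).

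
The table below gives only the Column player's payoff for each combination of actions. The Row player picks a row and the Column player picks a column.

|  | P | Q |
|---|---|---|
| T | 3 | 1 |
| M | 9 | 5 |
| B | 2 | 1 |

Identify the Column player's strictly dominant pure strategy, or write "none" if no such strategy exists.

P vs Q: T: 3>1, M: 9>5, B: 2>1.
P strictly beats every other strategy against every opponent action, so it is strictly dominant.

P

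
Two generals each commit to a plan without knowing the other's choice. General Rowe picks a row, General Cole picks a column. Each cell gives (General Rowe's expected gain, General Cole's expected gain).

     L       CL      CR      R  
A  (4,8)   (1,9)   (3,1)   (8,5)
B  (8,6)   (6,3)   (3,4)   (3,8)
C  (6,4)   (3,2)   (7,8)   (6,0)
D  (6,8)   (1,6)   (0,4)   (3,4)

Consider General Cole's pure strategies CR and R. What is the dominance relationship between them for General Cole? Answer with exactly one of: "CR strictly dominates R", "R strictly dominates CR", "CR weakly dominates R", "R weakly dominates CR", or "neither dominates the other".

Compare CR to R across each choice by General Rowe: A: 1<5, B: 4<8, C: 8>0, D: 4=4.
CR does better at C but worse at A, B; neither strategy dominates the other.

neither dominates the other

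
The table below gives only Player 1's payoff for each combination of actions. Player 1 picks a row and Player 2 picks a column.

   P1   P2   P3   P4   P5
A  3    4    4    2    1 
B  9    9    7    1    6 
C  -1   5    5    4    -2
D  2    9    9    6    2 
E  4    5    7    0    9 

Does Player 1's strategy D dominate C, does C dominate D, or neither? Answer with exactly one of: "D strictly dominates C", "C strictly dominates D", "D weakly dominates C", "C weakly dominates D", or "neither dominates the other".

Compare D to C across each choice by Player 2: P1: 2>-1, P2: 9>5, P3: 9>5, P4: 6>4, P5: 2>-2.
D gives a strictly higher payoff against each choice by Player 2, so D strictly dominates C.

D strictly dominates C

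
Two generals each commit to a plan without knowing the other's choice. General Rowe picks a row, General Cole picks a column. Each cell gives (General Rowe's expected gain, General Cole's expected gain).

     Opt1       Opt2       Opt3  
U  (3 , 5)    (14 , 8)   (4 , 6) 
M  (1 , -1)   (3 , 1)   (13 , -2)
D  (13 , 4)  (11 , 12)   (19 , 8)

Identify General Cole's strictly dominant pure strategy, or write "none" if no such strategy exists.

Opt2 vs Opt1: U: 8>5, M: 1>-1, D: 12>4.
Opt2 vs Opt3: U: 8>6, M: 1>-2, D: 12>8.
Opt2 strictly beats every other strategy against every opponent action, so it is strictly dominant.

Opt2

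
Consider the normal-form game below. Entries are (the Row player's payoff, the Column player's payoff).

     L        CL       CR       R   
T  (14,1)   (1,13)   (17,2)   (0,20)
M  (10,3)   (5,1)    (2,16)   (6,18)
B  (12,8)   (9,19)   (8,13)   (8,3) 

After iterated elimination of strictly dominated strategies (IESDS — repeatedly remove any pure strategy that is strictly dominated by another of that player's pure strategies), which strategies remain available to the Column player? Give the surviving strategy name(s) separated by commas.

Row M is eliminated: B beats it against every remaining column (L: 12>10, CL: 9>5, CR: 8>2, R: 8>6).
Column L is eliminated: CL beats it against every remaining row (T: 13>1, B: 19>8).
The Column player's strategy CR is strictly dominated by CL (T: 13>2, B: 19>13) and is removed.
For the Row player, B strictly dominates T on the remaining columns (CL: 9>1, R: 8>0); eliminate T.
The Column player's strategy R is strictly dominated by CL (B: 19>3) and is removed.
Among the remaining strategies, none is strictly dominated by another pure strategy of the same player, so the elimination stops.
Surviving strategies — the Row player: {B}; the Column player: {CL}.

CL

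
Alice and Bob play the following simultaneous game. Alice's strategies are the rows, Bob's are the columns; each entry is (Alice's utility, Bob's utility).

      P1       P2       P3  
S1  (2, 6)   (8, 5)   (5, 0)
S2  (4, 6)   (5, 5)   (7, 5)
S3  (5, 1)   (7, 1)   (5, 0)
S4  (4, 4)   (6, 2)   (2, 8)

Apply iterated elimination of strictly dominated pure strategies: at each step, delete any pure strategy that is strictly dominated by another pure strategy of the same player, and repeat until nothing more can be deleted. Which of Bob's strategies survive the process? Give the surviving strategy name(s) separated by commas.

P1, P2

Row S4 is eliminated: S3 beats it against every remaining column (P1: 5>4, P2: 7>6, P3: 5>2).
For Bob, P1 strictly dominates P3 on the remaining rows (S1: 6>0, S2: 6>5, S3: 1>0); eliminate P3.
For Alice, S3 strictly dominates S2 on the remaining columns (P1: 5>4, P2: 7>5); eliminate S2.
Among the remaining strategies, none is strictly dominated by another pure strategy of the same player, so the elimination stops.
Surviving strategies — Alice: {S1, S3}; Bob: {P1, P2}.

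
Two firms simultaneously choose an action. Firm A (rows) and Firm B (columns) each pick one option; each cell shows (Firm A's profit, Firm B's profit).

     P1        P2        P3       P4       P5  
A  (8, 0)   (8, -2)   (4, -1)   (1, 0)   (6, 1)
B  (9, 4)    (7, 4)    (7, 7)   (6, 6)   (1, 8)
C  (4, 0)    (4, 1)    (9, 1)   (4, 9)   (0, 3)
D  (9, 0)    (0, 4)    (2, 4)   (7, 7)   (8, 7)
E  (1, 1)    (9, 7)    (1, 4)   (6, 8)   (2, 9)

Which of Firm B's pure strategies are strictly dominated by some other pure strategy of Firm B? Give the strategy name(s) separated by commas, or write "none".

P1, P2, P3

P1: dominated, since P5 does at least as well everywhere (A: 1>0, B: 8>4, C: 3>0, D: 7>0, E: 9>1).
P2 is strictly dominated by P4 (A: 0>-2, B: 6>4, C: 9>1, D: 7>4, E: 8>7).
P3 is strictly dominated by P5 (A: 1>-1, B: 8>7, C: 3>1, D: 7>4, E: 9>4).
P4 is not dominated — it holds its own against P1 at A (0=0); P2 at A (0>-2); P3 at A (0>-1); P5 at C (9>3).
P5: no other strategy beats it everywhere (P1 at A (1>0); P2 at A (1>-2); P3 at A (1>-1); P4 at A (1>0)).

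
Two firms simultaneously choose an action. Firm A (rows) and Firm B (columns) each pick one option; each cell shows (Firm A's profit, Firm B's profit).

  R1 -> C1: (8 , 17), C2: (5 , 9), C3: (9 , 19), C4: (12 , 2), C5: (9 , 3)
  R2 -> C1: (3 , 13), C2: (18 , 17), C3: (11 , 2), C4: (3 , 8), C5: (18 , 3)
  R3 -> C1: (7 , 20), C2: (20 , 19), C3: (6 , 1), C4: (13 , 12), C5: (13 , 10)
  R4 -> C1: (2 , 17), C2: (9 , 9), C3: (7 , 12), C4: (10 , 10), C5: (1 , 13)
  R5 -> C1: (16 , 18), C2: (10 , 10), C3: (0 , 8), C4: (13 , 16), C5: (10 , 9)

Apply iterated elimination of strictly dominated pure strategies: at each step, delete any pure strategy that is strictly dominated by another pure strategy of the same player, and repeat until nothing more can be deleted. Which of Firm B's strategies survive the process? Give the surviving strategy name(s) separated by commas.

C1, C2, C3

Column C4 is eliminated: C1 beats it against every remaining row (R1: 17>2, R2: 13>8, R3: 20>12, R4: 17>10, R5: 18>16).
Row R4 is eliminated: R2 beats it against every remaining column (C1: 3>2, C2: 18>9, C3: 11>7, C5: 18>1).
For Firm B, C1 strictly dominates C5 on the remaining rows (R1: 17>3, R2: 13>3, R3: 20>10, R5: 18>9); eliminate C5.
Among the remaining strategies, none is strictly dominated by another pure strategy of the same player, so the elimination stops.
Surviving strategies — Firm A: {R1, R2, R3, R5}; Firm B: {C1, C2, C3}.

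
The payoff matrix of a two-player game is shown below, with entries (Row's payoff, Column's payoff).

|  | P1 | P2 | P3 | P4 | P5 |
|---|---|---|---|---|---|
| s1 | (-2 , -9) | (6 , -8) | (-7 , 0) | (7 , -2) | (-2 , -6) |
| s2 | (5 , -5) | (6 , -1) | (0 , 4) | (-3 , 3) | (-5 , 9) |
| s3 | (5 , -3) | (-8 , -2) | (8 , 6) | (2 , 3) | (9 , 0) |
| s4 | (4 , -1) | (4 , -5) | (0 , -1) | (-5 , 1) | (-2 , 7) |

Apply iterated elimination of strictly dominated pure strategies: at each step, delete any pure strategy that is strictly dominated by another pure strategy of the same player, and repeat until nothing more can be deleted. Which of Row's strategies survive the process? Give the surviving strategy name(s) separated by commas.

s3

Column's strategy P1 is strictly dominated by P4 (s1: -2>-9, s2: 3>-5, s3: 3>-3, s4: 1>-1) and is removed.
Column P2 is eliminated: P3 beats it against every remaining row (s1: 0>-8, s2: 4>-1, s3: 6>-2, s4: -1>-5).
Row s2 is eliminated: s3 beats it against every remaining column (P3: 8>0, P4: 2>-3, P5: 9>-5).
Row s4 is eliminated: s3 beats it against every remaining column (P3: 8>0, P4: 2>-5, P5: 9>-2).
Column's strategy P4 is strictly dominated by P3 (s1: 0>-2, s3: 6>3) and is removed.
Row's strategy s1 is strictly dominated by s3 (P3: 8>-7, P5: 9>-2) and is removed.
Column's strategy P5 is strictly dominated by P3 (s3: 6>0) and is removed.
Among the remaining strategies, none is strictly dominated by another pure strategy of the same player, so the elimination stops.
Surviving strategies — Row: {s3}; Column: {P3}.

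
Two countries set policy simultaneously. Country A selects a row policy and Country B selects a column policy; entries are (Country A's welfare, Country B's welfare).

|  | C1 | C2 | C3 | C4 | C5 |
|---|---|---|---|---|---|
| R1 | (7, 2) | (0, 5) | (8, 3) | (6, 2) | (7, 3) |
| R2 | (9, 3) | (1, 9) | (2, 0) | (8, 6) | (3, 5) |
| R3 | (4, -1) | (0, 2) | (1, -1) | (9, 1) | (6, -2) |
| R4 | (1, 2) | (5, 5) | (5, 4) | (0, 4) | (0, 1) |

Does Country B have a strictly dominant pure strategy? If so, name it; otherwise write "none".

C2 vs C1: R1: 5>2, R2: 9>3, R3: 2>-1, R4: 5>2.
C2 vs C3: R1: 5>3, R2: 9>0, R3: 2>-1, R4: 5>4.
C2 vs C4: R1: 5>2, R2: 9>6, R3: 2>1, R4: 5>4.
C2 vs C5: R1: 5>3, R2: 9>5, R3: 2>-2, R4: 5>1.
C2 strictly beats every other strategy against every opponent action, so it is strictly dominant.

C2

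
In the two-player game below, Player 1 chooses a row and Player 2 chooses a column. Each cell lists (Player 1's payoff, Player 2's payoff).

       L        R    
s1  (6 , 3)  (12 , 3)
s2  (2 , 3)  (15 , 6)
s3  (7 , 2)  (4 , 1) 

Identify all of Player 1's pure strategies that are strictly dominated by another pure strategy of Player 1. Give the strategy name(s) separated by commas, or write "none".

none

s1 is not dominated — it holds its own against s2 at L (6>2); s3 at R (12>4).
s2 is not dominated — it holds its own against s1 at R (15>12); s3 at R (15>4).
Nothing dominates s3: s1 at L (7>6); s2 at L (7>2).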